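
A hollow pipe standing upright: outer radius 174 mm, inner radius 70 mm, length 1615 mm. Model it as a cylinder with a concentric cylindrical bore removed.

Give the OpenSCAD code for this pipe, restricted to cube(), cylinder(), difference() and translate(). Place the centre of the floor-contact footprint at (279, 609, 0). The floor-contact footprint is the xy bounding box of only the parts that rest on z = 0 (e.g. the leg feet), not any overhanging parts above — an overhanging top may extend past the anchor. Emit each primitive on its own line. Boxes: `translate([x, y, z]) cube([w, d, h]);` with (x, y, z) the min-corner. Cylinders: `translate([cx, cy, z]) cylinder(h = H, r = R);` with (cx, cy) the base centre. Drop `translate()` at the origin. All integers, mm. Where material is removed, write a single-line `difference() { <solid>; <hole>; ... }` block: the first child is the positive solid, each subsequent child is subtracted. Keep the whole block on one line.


difference() { translate([279, 609, 0]) cylinder(h = 1615, r = 174); translate([279, 609, 0]) cylinder(h = 1615, r = 70); }


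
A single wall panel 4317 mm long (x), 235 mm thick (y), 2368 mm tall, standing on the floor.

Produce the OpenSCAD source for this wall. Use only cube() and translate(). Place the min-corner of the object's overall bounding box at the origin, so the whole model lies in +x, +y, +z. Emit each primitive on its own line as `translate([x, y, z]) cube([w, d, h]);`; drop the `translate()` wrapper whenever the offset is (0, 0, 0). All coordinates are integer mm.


cube([4317, 235, 2368]);


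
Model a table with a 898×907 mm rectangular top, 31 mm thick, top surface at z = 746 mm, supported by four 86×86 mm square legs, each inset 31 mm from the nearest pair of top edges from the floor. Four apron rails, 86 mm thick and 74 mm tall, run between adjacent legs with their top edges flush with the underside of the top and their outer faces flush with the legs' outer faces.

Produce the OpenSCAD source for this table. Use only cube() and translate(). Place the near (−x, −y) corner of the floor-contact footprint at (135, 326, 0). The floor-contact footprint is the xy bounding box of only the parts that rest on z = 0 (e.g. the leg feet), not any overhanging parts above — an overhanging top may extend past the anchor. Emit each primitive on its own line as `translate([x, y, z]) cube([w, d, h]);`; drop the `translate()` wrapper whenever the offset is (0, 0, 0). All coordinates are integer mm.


translate([104, 295, 715]) cube([898, 907, 31]);
translate([135, 326, 0]) cube([86, 86, 715]);
translate([885, 326, 0]) cube([86, 86, 715]);
translate([135, 1085, 0]) cube([86, 86, 715]);
translate([885, 1085, 0]) cube([86, 86, 715]);
translate([221, 326, 641]) cube([664, 86, 74]);
translate([221, 1085, 641]) cube([664, 86, 74]);
translate([135, 412, 641]) cube([86, 673, 74]);
translate([885, 412, 641]) cube([86, 673, 74]);


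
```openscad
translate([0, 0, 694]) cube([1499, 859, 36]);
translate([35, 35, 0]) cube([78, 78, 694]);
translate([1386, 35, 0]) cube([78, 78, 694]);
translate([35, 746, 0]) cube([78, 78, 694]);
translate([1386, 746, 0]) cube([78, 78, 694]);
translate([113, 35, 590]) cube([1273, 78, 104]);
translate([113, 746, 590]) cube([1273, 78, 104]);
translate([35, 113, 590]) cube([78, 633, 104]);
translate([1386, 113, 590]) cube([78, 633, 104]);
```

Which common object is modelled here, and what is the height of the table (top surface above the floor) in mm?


A table. The table height is 730 mm.

A 1499×859×36 slab sits at z = 694 on four 78 mm square posts — a table. The top surface is at 694 + 36 = 730 mm.


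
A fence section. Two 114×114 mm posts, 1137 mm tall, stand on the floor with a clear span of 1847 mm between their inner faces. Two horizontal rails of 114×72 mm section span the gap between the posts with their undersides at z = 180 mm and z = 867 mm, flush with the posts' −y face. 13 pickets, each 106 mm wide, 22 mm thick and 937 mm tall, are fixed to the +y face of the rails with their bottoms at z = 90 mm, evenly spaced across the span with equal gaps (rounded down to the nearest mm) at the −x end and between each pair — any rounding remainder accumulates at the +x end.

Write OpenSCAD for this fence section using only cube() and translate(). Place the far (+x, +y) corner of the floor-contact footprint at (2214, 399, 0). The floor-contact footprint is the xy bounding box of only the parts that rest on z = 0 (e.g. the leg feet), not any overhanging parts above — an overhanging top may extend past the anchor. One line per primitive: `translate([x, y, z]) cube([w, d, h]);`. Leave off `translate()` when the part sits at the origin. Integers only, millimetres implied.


translate([139, 285, 0]) cube([114, 114, 1137]);
translate([2100, 285, 0]) cube([114, 114, 1137]);
translate([253, 285, 180]) cube([1847, 114, 72]);
translate([253, 285, 867]) cube([1847, 114, 72]);
translate([286, 399, 90]) cube([106, 22, 937]);
translate([425, 399, 90]) cube([106, 22, 937]);
translate([564, 399, 90]) cube([106, 22, 937]);
translate([703, 399, 90]) cube([106, 22, 937]);
translate([842, 399, 90]) cube([106, 22, 937]);
translate([981, 399, 90]) cube([106, 22, 937]);
translate([1120, 399, 90]) cube([106, 22, 937]);
translate([1259, 399, 90]) cube([106, 22, 937]);
translate([1398, 399, 90]) cube([106, 22, 937]);
translate([1537, 399, 90]) cube([106, 22, 937]);
translate([1676, 399, 90]) cube([106, 22, 937]);
translate([1815, 399, 90]) cube([106, 22, 937]);
translate([1954, 399, 90]) cube([106, 22, 937]);


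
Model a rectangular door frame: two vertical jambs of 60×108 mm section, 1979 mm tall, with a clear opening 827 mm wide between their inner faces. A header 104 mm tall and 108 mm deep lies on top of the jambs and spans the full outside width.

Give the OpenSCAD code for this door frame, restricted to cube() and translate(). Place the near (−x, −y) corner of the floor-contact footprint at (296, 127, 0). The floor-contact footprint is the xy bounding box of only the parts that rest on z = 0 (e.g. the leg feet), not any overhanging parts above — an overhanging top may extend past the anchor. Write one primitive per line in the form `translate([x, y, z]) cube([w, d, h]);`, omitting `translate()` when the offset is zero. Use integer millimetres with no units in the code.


translate([296, 127, 0]) cube([60, 108, 1979]);
translate([1183, 127, 0]) cube([60, 108, 1979]);
translate([296, 127, 1979]) cube([947, 108, 104]);


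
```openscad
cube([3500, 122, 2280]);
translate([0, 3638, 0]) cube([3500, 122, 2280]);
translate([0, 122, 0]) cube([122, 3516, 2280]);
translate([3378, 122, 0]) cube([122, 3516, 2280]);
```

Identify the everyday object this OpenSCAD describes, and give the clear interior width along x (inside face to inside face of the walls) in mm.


A house (or room) frame. The interior width is 3256 mm.

Four 2280 mm walls enclosing a rectangle with no floor or roof — a room or house frame. Outside width is 3500 mm and wall thickness is 122 mm, so the interior width is 3500 − 2 × 122 = 3256 mm.


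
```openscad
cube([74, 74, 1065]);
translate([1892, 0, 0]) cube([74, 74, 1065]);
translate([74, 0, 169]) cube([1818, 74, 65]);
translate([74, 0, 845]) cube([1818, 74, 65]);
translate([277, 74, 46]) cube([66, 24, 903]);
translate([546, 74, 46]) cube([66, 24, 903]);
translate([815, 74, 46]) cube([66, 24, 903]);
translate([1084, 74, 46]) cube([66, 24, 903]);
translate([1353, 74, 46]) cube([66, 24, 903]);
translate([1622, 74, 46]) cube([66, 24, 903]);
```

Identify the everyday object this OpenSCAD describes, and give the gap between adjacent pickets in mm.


A fence section. The picket gap is 203 mm.

Two posts, two rails, 6 pickets — a fence section. Span 1818 mm holds 6 pickets of 66 mm with 7 equal gaps: ⌊(1818 − 6·66) / 7⌋ = 203 mm.


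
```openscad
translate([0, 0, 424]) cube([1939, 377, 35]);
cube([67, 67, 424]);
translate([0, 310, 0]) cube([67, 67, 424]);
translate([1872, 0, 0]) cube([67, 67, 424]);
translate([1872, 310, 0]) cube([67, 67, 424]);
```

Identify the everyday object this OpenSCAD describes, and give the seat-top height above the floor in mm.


A bench. The seat-top height is 459 mm.

A long slab on four corner posts — a bench. The slab sits at z = 424 with thickness 35, so the top is 424 + 35 = 459 mm.


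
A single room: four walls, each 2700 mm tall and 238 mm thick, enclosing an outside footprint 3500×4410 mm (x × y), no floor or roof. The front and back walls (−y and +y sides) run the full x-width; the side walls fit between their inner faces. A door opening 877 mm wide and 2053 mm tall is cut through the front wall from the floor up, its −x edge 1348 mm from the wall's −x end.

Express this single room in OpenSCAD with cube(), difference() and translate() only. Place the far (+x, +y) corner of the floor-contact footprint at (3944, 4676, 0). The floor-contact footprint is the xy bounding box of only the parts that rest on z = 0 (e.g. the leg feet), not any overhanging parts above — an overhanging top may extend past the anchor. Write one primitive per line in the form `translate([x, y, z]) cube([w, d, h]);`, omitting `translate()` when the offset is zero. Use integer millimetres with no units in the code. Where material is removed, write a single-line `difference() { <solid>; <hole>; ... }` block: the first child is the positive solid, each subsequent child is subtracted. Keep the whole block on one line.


difference() { translate([444, 266, 0]) cube([3500, 238, 2700]); translate([1792, 266, 0]) cube([877, 238, 2053]); }
translate([444, 4438, 0]) cube([3500, 238, 2700]);
translate([444, 504, 0]) cube([238, 3934, 2700]);
translate([3706, 504, 0]) cube([238, 3934, 2700]);


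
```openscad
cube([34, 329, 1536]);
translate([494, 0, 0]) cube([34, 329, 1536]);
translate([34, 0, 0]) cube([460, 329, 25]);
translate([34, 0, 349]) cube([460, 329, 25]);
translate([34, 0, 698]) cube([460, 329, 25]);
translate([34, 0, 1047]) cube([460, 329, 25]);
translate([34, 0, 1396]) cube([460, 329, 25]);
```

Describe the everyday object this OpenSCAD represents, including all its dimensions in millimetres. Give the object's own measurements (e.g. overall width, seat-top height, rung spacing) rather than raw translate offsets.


An open bookshelf. Two side panels, each 34 mm thick, 329 mm deep and 1536 mm tall, stand 528 mm apart (outside-to-outside). Between them sit 5 shelves, each 25 mm thick and 329 mm deep, spanning the full gap between the sides. The bottom shelf rests on the floor (its underside at z = 0) and the clear gap between one shelf's top and the next shelf's underside is 324 mm.


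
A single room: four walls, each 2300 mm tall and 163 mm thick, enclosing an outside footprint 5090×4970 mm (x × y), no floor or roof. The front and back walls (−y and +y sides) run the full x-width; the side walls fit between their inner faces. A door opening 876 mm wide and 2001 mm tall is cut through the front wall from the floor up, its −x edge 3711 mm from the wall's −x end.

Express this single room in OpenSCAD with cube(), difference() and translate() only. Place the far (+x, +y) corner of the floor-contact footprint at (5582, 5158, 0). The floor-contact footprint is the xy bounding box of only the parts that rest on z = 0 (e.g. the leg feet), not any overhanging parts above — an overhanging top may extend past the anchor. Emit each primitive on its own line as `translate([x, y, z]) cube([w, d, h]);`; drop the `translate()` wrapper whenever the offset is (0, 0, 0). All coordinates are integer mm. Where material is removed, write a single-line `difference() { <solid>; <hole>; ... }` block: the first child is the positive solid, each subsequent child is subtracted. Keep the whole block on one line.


difference() { translate([492, 188, 0]) cube([5090, 163, 2300]); translate([4203, 188, 0]) cube([876, 163, 2001]); }
translate([492, 4995, 0]) cube([5090, 163, 2300]);
translate([492, 351, 0]) cube([163, 4644, 2300]);
translate([5419, 351, 0]) cube([163, 4644, 2300]);


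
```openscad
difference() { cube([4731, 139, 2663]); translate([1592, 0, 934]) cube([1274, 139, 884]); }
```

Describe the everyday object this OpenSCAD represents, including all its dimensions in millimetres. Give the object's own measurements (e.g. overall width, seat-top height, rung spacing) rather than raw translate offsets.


A wall 4731 mm long (x), 139 mm thick (y), 2663 mm tall, with a rectangular window opening cut through it. The opening is 1274 mm wide and 884 mm tall; its sill is at z = 934 mm and its near (−x) edge is 1592 mm from the wall's −x end. The opening passes through the full wall thickness.


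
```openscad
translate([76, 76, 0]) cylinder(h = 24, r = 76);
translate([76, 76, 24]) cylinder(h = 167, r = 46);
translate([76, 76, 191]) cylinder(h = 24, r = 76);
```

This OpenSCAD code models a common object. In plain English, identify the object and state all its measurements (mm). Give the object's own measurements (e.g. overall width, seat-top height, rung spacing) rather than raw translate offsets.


A spool: two coaxial disc flanges of radius 76 mm and thickness 24 mm, joined by a core cylinder of radius 46 mm and height 167 mm. The lower flange rests on z = 0 and the three cylinders share a vertical axis.


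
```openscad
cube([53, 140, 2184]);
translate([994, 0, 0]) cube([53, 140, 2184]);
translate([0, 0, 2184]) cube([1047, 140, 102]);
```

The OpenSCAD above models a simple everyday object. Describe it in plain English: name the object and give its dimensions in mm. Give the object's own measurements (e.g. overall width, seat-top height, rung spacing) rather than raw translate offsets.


A door frame. The clear opening is 941 mm wide and 2184 mm high. Two 53 mm wide jambs, 140 mm deep, stand either side of the opening from the floor to the top of the opening. A 102 mm thick head sits across the top of both jambs, spanning the full outside width of the frame.


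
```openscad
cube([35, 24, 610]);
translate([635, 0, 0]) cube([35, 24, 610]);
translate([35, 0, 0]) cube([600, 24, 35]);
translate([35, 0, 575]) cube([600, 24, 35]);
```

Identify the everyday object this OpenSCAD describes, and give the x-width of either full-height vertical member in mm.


A picture frame. The border width is 35 mm.

Four thin pieces enclosing a rectangular opening — a picture frame. The two full-height stiles are 610 mm tall; the top rail sits at z = 575 and is 35 mm tall, so the border above the opening is 610 − 575 = 35 mm, matching the stile x-width.


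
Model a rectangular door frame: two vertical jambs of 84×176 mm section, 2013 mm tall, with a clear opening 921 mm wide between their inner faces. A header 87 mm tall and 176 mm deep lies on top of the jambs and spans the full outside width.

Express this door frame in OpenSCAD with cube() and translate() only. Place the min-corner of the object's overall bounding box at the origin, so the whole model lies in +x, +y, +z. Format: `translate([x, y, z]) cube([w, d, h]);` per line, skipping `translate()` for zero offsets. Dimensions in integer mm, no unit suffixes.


cube([84, 176, 2013]);
translate([1005, 0, 0]) cube([84, 176, 2013]);
translate([0, 0, 2013]) cube([1089, 176, 87]);


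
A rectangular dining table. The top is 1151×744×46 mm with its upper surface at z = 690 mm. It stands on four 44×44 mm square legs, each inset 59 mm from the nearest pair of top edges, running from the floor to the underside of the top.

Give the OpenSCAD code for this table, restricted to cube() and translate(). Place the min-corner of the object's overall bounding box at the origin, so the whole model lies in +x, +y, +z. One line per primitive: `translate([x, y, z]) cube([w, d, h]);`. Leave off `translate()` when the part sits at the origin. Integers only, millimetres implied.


translate([0, 0, 644]) cube([1151, 744, 46]);
translate([59, 59, 0]) cube([44, 44, 644]);
translate([1048, 59, 0]) cube([44, 44, 644]);
translate([59, 641, 0]) cube([44, 44, 644]);
translate([1048, 641, 0]) cube([44, 44, 644]);


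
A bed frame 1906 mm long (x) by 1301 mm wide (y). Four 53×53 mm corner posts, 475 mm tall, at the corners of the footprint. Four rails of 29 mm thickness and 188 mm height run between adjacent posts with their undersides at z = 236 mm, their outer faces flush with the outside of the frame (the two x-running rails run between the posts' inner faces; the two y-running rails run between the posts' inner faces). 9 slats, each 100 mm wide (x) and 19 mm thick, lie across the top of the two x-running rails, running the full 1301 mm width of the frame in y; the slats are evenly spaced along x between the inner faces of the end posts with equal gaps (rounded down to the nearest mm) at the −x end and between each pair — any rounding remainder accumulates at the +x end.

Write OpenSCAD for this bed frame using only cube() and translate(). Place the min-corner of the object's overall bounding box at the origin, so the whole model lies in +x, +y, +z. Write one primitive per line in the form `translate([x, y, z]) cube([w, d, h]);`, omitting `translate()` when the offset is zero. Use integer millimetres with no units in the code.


// slat z = rail_z + rail_h = 236 + 188 = 424
// slat gap = ⌊(1800 − 9·100) / 10⌋ = 90
cube([53, 53, 475]);
translate([0, 1248, 0]) cube([53, 53, 475]);
translate([1853, 0, 0]) cube([53, 53, 475]);
translate([1853, 1248, 0]) cube([53, 53, 475]);
translate([53, 0, 236]) cube([1800, 29, 188]);
translate([53, 1272, 236]) cube([1800, 29, 188]);
translate([0, 53, 236]) cube([29, 1195, 188]);
translate([1877, 53, 236]) cube([29, 1195, 188]);
translate([143, 0, 424]) cube([100, 1301, 19]);
translate([333, 0, 424]) cube([100, 1301, 19]);
translate([523, 0, 424]) cube([100, 1301, 19]);
translate([713, 0, 424]) cube([100, 1301, 19]);
translate([903, 0, 424]) cube([100, 1301, 19]);
translate([1093, 0, 424]) cube([100, 1301, 19]);
translate([1283, 0, 424]) cube([100, 1301, 19]);
translate([1473, 0, 424]) cube([100, 1301, 19]);
translate([1663, 0, 424]) cube([100, 1301, 19]);


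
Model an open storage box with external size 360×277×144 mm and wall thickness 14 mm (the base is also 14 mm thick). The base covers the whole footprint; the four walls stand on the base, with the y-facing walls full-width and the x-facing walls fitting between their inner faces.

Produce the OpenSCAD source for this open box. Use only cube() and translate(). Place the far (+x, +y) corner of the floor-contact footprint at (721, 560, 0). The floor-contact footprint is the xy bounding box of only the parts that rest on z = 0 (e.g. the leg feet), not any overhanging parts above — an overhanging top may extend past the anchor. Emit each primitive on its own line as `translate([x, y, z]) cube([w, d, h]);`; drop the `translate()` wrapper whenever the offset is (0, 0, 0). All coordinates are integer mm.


translate([361, 283, 0]) cube([360, 277, 14]);
translate([361, 283, 14]) cube([360, 14, 130]);
translate([361, 546, 14]) cube([360, 14, 130]);
translate([361, 297, 14]) cube([14, 249, 130]);
translate([707, 297, 14]) cube([14, 249, 130]);


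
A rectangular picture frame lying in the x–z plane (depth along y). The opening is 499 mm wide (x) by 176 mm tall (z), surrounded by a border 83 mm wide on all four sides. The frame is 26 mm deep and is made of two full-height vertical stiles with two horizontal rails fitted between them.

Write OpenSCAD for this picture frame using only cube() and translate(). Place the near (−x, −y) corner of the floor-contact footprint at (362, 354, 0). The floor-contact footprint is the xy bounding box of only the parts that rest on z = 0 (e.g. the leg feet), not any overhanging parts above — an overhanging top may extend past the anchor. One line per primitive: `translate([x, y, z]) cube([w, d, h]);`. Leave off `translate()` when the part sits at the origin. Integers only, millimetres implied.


translate([362, 354, 0]) cube([83, 26, 342]);
translate([944, 354, 0]) cube([83, 26, 342]);
translate([445, 354, 0]) cube([499, 26, 83]);
translate([445, 354, 259]) cube([499, 26, 83]);


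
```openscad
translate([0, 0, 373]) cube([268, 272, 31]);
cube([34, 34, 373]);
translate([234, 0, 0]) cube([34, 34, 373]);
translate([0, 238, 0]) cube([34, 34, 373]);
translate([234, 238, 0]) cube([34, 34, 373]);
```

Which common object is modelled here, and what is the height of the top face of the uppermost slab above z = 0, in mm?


A stool. The seat height is 404 mm.

A 268×272×31 slab at z = 373 on four corner posts — a stool. The seat top is 373 + 31 = 404 mm.


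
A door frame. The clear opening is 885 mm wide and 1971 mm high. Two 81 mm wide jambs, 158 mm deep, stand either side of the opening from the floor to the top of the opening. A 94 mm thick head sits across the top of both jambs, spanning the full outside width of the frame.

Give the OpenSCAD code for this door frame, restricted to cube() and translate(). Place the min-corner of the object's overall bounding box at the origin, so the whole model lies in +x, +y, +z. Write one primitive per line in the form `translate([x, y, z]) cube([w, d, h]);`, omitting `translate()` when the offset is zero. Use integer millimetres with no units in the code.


cube([81, 158, 1971]);
translate([966, 0, 0]) cube([81, 158, 1971]);
translate([0, 0, 1971]) cube([1047, 158, 94]);


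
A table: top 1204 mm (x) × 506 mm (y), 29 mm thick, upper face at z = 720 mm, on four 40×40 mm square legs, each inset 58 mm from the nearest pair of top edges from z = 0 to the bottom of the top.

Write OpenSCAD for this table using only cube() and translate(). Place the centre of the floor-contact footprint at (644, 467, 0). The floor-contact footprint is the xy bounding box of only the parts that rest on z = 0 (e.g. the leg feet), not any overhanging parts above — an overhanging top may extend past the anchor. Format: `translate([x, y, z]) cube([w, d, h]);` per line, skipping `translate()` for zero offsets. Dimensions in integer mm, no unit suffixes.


translate([42, 214, 691]) cube([1204, 506, 29]);
translate([100, 272, 0]) cube([40, 40, 691]);
translate([1148, 272, 0]) cube([40, 40, 691]);
translate([100, 622, 0]) cube([40, 40, 691]);
translate([1148, 622, 0]) cube([40, 40, 691]);


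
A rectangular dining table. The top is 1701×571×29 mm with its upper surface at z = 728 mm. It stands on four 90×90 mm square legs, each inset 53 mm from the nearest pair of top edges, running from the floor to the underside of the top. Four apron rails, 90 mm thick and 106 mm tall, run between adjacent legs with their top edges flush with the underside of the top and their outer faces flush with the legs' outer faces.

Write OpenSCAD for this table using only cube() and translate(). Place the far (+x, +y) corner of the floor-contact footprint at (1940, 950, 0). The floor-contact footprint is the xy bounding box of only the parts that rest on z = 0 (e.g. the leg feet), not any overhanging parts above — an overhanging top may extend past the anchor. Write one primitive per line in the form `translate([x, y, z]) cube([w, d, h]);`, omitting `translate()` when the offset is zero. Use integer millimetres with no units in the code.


// leg_h = 728 - 29 = 699
// apron z = 699 - 106 = 593
translate([292, 432, 699]) cube([1701, 571, 29]);
translate([345, 485, 0]) cube([90, 90, 699]);
translate([1850, 485, 0]) cube([90, 90, 699]);
translate([345, 860, 0]) cube([90, 90, 699]);
translate([1850, 860, 0]) cube([90, 90, 699]);
translate([435, 485, 593]) cube([1415, 90, 106]);
translate([435, 860, 593]) cube([1415, 90, 106]);
translate([345, 575, 593]) cube([90, 285, 106]);
translate([1850, 575, 593]) cube([90, 285, 106]);


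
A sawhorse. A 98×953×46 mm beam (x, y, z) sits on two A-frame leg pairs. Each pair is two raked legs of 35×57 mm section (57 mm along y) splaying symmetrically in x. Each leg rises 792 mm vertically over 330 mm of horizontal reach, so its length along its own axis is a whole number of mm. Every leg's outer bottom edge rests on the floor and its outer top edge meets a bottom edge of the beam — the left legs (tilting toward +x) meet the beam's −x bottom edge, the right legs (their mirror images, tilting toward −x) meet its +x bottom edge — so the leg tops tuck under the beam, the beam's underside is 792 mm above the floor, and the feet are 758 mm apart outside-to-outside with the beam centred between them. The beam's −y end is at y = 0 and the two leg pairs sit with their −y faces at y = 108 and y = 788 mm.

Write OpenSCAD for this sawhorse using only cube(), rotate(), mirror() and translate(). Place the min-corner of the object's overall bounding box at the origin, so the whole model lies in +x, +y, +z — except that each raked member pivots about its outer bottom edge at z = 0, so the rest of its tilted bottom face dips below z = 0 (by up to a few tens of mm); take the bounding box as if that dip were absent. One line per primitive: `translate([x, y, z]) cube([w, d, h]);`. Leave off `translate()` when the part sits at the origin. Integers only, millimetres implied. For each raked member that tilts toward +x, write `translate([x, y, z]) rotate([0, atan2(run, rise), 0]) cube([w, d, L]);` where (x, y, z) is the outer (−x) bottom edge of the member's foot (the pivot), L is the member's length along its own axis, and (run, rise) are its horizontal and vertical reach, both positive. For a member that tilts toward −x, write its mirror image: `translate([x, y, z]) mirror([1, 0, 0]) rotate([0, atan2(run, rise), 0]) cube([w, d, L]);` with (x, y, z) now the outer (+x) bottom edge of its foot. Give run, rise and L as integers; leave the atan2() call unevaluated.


translate([330, 0, 792]) cube([98, 953, 46]);
translate([0, 108, 0]) rotate([0, atan2(330, 792), 0]) cube([35, 57, 858]);
translate([758, 108, 0]) mirror([1, 0, 0]) rotate([0, atan2(330, 792), 0]) cube([35, 57, 858]);
translate([0, 788, 0]) rotate([0, atan2(330, 792), 0]) cube([35, 57, 858]);
translate([758, 788, 0]) mirror([1, 0, 0]) rotate([0, atan2(330, 792), 0]) cube([35, 57, 858]);


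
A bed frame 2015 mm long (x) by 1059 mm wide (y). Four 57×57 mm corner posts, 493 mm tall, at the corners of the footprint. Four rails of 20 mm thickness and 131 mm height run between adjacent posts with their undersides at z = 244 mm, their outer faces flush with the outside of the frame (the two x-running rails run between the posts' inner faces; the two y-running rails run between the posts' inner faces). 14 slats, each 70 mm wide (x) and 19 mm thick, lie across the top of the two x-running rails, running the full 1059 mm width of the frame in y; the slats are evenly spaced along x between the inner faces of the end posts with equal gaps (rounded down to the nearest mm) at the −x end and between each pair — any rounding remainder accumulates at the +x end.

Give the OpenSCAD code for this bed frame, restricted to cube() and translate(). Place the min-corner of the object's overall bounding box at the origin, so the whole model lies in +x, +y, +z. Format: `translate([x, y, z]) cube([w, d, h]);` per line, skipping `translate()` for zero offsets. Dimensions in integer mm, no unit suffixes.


cube([57, 57, 493]);
translate([0, 1002, 0]) cube([57, 57, 493]);
translate([1958, 0, 0]) cube([57, 57, 493]);
translate([1958, 1002, 0]) cube([57, 57, 493]);
translate([57, 0, 244]) cube([1901, 20, 131]);
translate([57, 1039, 244]) cube([1901, 20, 131]);
translate([0, 57, 244]) cube([20, 945, 131]);
translate([1995, 57, 244]) cube([20, 945, 131]);
translate([118, 0, 375]) cube([70, 1059, 19]);
translate([249, 0, 375]) cube([70, 1059, 19]);
translate([380, 0, 375]) cube([70, 1059, 19]);
translate([511, 0, 375]) cube([70, 1059, 19]);
translate([642, 0, 375]) cube([70, 1059, 19]);
translate([773, 0, 375]) cube([70, 1059, 19]);
translate([904, 0, 375]) cube([70, 1059, 19]);
translate([1035, 0, 375]) cube([70, 1059, 19]);
translate([1166, 0, 375]) cube([70, 1059, 19]);
translate([1297, 0, 375]) cube([70, 1059, 19]);
translate([1428, 0, 375]) cube([70, 1059, 19]);
translate([1559, 0, 375]) cube([70, 1059, 19]);
translate([1690, 0, 375]) cube([70, 1059, 19]);
translate([1821, 0, 375]) cube([70, 1059, 19]);


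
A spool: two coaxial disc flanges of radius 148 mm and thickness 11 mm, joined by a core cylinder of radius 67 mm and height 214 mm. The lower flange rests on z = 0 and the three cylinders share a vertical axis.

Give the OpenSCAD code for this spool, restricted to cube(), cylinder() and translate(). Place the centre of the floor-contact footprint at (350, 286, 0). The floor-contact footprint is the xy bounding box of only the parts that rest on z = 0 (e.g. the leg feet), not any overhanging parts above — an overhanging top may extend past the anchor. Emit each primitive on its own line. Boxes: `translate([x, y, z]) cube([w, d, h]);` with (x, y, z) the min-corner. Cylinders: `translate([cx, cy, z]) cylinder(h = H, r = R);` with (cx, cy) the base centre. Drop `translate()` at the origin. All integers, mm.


translate([350, 286, 0]) cylinder(h = 11, r = 148);
translate([350, 286, 11]) cylinder(h = 214, r = 67);
translate([350, 286, 225]) cylinder(h = 11, r = 148);


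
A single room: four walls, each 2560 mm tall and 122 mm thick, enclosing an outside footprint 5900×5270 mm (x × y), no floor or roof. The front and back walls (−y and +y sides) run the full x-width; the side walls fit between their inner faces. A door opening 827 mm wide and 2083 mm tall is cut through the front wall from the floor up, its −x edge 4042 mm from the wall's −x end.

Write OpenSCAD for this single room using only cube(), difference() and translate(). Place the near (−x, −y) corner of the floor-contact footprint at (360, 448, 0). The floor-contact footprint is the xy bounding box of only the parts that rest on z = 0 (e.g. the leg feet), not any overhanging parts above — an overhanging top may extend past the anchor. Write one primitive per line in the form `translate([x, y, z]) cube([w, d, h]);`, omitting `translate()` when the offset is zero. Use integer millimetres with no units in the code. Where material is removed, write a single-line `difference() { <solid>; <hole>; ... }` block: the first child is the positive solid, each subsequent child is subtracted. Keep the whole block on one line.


difference() { translate([360, 448, 0]) cube([5900, 122, 2560]); translate([4402, 448, 0]) cube([827, 122, 2083]); }
translate([360, 5596, 0]) cube([5900, 122, 2560]);
translate([360, 570, 0]) cube([122, 5026, 2560]);
translate([6138, 570, 0]) cube([122, 5026, 2560]);


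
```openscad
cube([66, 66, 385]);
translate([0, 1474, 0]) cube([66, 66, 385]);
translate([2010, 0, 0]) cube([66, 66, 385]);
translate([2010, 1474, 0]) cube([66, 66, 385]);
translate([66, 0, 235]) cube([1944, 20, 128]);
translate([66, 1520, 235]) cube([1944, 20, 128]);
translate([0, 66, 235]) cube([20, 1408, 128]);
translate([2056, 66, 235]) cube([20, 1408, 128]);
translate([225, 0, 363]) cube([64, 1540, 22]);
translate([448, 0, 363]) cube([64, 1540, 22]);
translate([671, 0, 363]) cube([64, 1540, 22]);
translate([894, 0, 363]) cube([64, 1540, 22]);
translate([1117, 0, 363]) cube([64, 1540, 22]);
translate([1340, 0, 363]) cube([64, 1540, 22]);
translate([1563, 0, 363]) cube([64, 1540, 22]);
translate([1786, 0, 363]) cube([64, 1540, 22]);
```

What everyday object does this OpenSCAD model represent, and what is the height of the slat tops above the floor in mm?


A bed frame. The slat-top height is 385 mm.

Four posts, four rails, and a row of slats — a bed frame. Slats sit on the rails at z = 235 + 128 = 363; with slat thickness 22, the top is 385 mm.


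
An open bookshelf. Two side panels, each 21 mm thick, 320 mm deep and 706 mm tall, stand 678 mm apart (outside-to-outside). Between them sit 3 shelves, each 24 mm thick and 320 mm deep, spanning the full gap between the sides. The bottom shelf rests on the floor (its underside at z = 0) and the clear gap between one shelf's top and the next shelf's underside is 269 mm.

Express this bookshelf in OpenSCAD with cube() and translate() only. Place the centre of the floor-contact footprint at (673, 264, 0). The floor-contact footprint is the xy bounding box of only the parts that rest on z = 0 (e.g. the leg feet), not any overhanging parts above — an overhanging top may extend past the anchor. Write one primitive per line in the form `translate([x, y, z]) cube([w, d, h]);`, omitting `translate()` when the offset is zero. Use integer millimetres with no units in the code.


translate([334, 104, 0]) cube([21, 320, 706]);
translate([991, 104, 0]) cube([21, 320, 706]);
translate([355, 104, 0]) cube([636, 320, 24]);
translate([355, 104, 293]) cube([636, 320, 24]);
translate([355, 104, 586]) cube([636, 320, 24]);


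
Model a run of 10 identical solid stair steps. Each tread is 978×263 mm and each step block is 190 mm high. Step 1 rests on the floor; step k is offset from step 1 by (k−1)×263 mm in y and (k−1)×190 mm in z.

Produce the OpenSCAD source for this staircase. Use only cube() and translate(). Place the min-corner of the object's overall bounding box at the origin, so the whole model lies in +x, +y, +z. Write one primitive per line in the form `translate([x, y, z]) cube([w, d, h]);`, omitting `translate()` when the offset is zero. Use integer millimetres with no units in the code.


cube([978, 263, 190]);
translate([0, 263, 190]) cube([978, 263, 190]);
translate([0, 526, 380]) cube([978, 263, 190]);
translate([0, 789, 570]) cube([978, 263, 190]);
translate([0, 1052, 760]) cube([978, 263, 190]);
translate([0, 1315, 950]) cube([978, 263, 190]);
translate([0, 1578, 1140]) cube([978, 263, 190]);
translate([0, 1841, 1330]) cube([978, 263, 190]);
translate([0, 2104, 1520]) cube([978, 263, 190]);
translate([0, 2367, 1710]) cube([978, 263, 190]);


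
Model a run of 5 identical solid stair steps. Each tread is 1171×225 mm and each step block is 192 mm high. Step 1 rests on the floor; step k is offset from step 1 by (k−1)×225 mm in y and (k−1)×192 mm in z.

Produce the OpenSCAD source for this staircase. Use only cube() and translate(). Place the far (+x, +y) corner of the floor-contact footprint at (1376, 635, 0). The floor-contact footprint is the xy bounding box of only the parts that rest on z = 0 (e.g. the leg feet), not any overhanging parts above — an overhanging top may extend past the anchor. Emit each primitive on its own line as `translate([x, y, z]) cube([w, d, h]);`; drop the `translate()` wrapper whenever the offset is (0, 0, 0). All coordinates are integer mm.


translate([205, 410, 0]) cube([1171, 225, 192]);
translate([205, 635, 192]) cube([1171, 225, 192]);
translate([205, 860, 384]) cube([1171, 225, 192]);
translate([205, 1085, 576]) cube([1171, 225, 192]);
translate([205, 1310, 768]) cube([1171, 225, 192]);


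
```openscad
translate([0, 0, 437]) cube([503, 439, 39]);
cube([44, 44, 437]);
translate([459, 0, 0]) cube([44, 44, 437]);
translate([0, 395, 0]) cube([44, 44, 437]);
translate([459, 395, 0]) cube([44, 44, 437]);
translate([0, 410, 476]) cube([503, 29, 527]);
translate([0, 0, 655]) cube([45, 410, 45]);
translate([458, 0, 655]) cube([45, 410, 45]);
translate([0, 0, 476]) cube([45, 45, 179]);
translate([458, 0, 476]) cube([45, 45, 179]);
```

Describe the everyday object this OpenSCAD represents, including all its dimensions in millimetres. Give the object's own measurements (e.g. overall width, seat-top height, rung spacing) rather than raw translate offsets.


A chair. The seat is a 503×439×39 mm slab with its top at z = 476 mm, on four 44×44 mm corner legs (flush with the seat edges, standing on z = 0). A flat backrest 29 mm thick, 527 mm tall, spans the full seat width and rises from the seat top along its +y edge, rear face flush with the rear of the seat. Two armrests of 45×45 mm section run along each side from the seat's front edge to the front of the backrest, top faces 224 mm above the seat top and outer faces flush with the seat's x-edges; a 45×45 mm post under the front of each armrest stands on the seat at the front corner.


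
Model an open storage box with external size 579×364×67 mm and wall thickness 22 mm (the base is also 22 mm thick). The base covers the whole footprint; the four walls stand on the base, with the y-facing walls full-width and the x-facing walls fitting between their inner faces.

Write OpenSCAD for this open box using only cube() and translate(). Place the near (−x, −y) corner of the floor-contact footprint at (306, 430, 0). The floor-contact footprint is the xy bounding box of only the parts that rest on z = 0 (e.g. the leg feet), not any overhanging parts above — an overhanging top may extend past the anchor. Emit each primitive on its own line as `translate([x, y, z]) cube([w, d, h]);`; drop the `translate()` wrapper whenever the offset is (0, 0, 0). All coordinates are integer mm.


translate([306, 430, 0]) cube([579, 364, 22]);
translate([306, 430, 22]) cube([579, 22, 45]);
translate([306, 772, 22]) cube([579, 22, 45]);
translate([306, 452, 22]) cube([22, 320, 45]);
translate([863, 452, 22]) cube([22, 320, 45]);


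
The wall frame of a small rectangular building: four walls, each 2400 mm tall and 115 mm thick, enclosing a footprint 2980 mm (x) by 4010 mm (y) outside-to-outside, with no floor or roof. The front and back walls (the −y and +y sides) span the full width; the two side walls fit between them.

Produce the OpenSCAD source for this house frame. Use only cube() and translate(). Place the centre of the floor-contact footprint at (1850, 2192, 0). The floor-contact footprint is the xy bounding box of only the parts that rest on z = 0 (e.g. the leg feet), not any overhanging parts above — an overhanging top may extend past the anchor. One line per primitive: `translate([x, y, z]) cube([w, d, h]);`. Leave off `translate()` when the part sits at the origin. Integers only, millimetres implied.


translate([360, 187, 0]) cube([2980, 115, 2400]);
translate([360, 4082, 0]) cube([2980, 115, 2400]);
translate([360, 302, 0]) cube([115, 3780, 2400]);
translate([3225, 302, 0]) cube([115, 3780, 2400]);


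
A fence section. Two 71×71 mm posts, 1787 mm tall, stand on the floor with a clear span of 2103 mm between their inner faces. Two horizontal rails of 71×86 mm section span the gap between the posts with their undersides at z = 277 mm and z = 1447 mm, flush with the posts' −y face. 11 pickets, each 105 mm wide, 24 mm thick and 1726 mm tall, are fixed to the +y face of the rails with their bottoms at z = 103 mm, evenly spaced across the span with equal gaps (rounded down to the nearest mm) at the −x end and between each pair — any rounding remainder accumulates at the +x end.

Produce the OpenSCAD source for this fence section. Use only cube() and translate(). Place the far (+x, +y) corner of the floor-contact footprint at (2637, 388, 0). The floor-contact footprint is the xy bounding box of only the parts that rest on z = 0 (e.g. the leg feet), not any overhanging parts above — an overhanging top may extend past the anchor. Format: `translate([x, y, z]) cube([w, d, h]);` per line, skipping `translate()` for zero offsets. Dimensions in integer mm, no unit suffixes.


translate([392, 317, 0]) cube([71, 71, 1787]);
translate([2566, 317, 0]) cube([71, 71, 1787]);
translate([463, 317, 277]) cube([2103, 71, 86]);
translate([463, 317, 1447]) cube([2103, 71, 86]);
translate([542, 388, 103]) cube([105, 24, 1726]);
translate([726, 388, 103]) cube([105, 24, 1726]);
translate([910, 388, 103]) cube([105, 24, 1726]);
translate([1094, 388, 103]) cube([105, 24, 1726]);
translate([1278, 388, 103]) cube([105, 24, 1726]);
translate([1462, 388, 103]) cube([105, 24, 1726]);
translate([1646, 388, 103]) cube([105, 24, 1726]);
translate([1830, 388, 103]) cube([105, 24, 1726]);
translate([2014, 388, 103]) cube([105, 24, 1726]);
translate([2198, 388, 103]) cube([105, 24, 1726]);
translate([2382, 388, 103]) cube([105, 24, 1726]);


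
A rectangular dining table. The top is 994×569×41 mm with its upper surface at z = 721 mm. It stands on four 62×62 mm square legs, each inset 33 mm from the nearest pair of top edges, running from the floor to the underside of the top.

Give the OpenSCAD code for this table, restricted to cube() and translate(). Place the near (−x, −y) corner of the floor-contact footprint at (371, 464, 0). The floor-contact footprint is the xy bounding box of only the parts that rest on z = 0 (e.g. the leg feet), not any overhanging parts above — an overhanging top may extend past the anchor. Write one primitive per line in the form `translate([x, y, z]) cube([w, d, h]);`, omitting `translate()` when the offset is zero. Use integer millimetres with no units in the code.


translate([338, 431, 680]) cube([994, 569, 41]);
translate([371, 464, 0]) cube([62, 62, 680]);
translate([1237, 464, 0]) cube([62, 62, 680]);
translate([371, 905, 0]) cube([62, 62, 680]);
translate([1237, 905, 0]) cube([62, 62, 680]);
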